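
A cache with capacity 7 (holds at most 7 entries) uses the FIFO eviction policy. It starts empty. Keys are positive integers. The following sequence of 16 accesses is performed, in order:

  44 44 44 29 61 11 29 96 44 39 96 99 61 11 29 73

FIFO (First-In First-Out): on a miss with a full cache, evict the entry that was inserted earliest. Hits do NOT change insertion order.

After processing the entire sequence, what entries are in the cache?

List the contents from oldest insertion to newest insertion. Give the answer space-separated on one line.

FIFO simulation (capacity=7):
  1. access 44: MISS. Cache (old->new): [44]
  2. access 44: HIT. Cache (old->new): [44]
  3. access 44: HIT. Cache (old->new): [44]
  4. access 29: MISS. Cache (old->new): [44 29]
  5. access 61: MISS. Cache (old->new): [44 29 61]
  6. access 11: MISS. Cache (old->new): [44 29 61 11]
  7. access 29: HIT. Cache (old->new): [44 29 61 11]
  8. access 96: MISS. Cache (old->new): [44 29 61 11 96]
  9. access 44: HIT. Cache (old->new): [44 29 61 11 96]
  10. access 39: MISS. Cache (old->new): [44 29 61 11 96 39]
  11. access 96: HIT. Cache (old->new): [44 29 61 11 96 39]
  12. access 99: MISS. Cache (old->new): [44 29 61 11 96 39 99]
  13. access 61: HIT. Cache (old->new): [44 29 61 11 96 39 99]
  14. access 11: HIT. Cache (old->new): [44 29 61 11 96 39 99]
  15. access 29: HIT. Cache (old->new): [44 29 61 11 96 39 99]
  16. access 73: MISS, evict 44. Cache (old->new): [29 61 11 96 39 99 73]
Total: 8 hits, 8 misses, 1 evictions

Answer: 29 61 11 96 39 99 73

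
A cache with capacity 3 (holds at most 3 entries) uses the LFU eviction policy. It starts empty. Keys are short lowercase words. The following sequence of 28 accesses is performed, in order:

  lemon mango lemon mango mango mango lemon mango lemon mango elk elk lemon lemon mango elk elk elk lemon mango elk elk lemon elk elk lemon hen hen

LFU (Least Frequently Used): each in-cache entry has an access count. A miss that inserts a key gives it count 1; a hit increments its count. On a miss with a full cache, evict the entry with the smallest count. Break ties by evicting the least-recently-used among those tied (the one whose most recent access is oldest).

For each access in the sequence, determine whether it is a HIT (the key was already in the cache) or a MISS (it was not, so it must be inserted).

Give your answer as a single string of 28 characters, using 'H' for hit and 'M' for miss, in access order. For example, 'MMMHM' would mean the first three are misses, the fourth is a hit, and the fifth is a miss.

LFU simulation (capacity=3):
  1. access lemon: MISS. Cache: [lemon(c=1)]
  2. access mango: MISS. Cache: [lemon(c=1) mango(c=1)]
  3. access lemon: HIT, count now 2. Cache: [mango(c=1) lemon(c=2)]
  4. access mango: HIT, count now 2. Cache: [lemon(c=2) mango(c=2)]
  5. access mango: HIT, count now 3. Cache: [lemon(c=2) mango(c=3)]
  6. access mango: HIT, count now 4. Cache: [lemon(c=2) mango(c=4)]
  7. access lemon: HIT, count now 3. Cache: [lemon(c=3) mango(c=4)]
  8. access mango: HIT, count now 5. Cache: [lemon(c=3) mango(c=5)]
  9. access lemon: HIT, count now 4. Cache: [lemon(c=4) mango(c=5)]
  10. access mango: HIT, count now 6. Cache: [lemon(c=4) mango(c=6)]
  11. access elk: MISS. Cache: [elk(c=1) lemon(c=4) mango(c=6)]
  12. access elk: HIT, count now 2. Cache: [elk(c=2) lemon(c=4) mango(c=6)]
  13. access lemon: HIT, count now 5. Cache: [elk(c=2) lemon(c=5) mango(c=6)]
  14. access lemon: HIT, count now 6. Cache: [elk(c=2) mango(c=6) lemon(c=6)]
  15. access mango: HIT, count now 7. Cache: [elk(c=2) lemon(c=6) mango(c=7)]
  16. access elk: HIT, count now 3. Cache: [elk(c=3) lemon(c=6) mango(c=7)]
  17. access elk: HIT, count now 4. Cache: [elk(c=4) lemon(c=6) mango(c=7)]
  18. access elk: HIT, count now 5. Cache: [elk(c=5) lemon(c=6) mango(c=7)]
  19. access lemon: HIT, count now 7. Cache: [elk(c=5) mango(c=7) lemon(c=7)]
  20. access mango: HIT, count now 8. Cache: [elk(c=5) lemon(c=7) mango(c=8)]
  21. access elk: HIT, count now 6. Cache: [elk(c=6) lemon(c=7) mango(c=8)]
  22. access elk: HIT, count now 7. Cache: [lemon(c=7) elk(c=7) mango(c=8)]
  23. access lemon: HIT, count now 8. Cache: [elk(c=7) mango(c=8) lemon(c=8)]
  24. access elk: HIT, count now 8. Cache: [mango(c=8) lemon(c=8) elk(c=8)]
  25. access elk: HIT, count now 9. Cache: [mango(c=8) lemon(c=8) elk(c=9)]
  26. access lemon: HIT, count now 9. Cache: [mango(c=8) elk(c=9) lemon(c=9)]
  27. access hen: MISS, evict mango(c=8). Cache: [hen(c=1) elk(c=9) lemon(c=9)]
  28. access hen: HIT, count now 2. Cache: [hen(c=2) elk(c=9) lemon(c=9)]
Total: 24 hits, 4 misses, 1 evictions

Answer: MMHHHHHHHHMHHHHHHHHHHHHHHHMH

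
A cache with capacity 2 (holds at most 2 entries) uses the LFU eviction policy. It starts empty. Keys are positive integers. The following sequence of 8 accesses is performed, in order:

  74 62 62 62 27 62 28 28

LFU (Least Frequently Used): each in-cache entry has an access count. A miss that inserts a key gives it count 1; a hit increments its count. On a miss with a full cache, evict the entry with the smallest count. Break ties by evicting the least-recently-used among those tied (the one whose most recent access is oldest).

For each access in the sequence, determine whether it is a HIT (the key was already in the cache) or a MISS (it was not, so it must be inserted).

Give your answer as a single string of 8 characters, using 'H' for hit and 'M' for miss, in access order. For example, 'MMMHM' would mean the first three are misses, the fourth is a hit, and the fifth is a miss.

Answer: MMHHMHMH

Derivation:
LFU simulation (capacity=2):
  1. access 74: MISS. Cache: [74(c=1)]
  2. access 62: MISS. Cache: [74(c=1) 62(c=1)]
  3. access 62: HIT, count now 2. Cache: [74(c=1) 62(c=2)]
  4. access 62: HIT, count now 3. Cache: [74(c=1) 62(c=3)]
  5. access 27: MISS, evict 74(c=1). Cache: [27(c=1) 62(c=3)]
  6. access 62: HIT, count now 4. Cache: [27(c=1) 62(c=4)]
  7. access 28: MISS, evict 27(c=1). Cache: [28(c=1) 62(c=4)]
  8. access 28: HIT, count now 2. Cache: [28(c=2) 62(c=4)]
Total: 4 hits, 4 misses, 2 evictions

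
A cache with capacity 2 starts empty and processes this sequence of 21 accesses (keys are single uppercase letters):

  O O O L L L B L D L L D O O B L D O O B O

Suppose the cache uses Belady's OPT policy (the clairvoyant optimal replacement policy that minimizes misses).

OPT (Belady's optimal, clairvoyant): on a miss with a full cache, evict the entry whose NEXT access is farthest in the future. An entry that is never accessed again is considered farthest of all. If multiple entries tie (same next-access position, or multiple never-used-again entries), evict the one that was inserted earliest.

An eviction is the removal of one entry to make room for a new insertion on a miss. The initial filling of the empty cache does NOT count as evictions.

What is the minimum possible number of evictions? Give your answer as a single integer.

OPT (Belady) simulation (capacity=2):
  1. access O: MISS. Cache: [O]
  2. access O: HIT. Next use of O: step 3. Cache: [O]
  3. access O: HIT. Next use of O: step 13. Cache: [O]
  4. access L: MISS. Cache: [O L]
  5. access L: HIT. Next use of L: step 6. Cache: [O L]
  6. access L: HIT. Next use of L: step 8. Cache: [O L]
  7. access B: MISS, evict O (next use: step 13). Cache: [L B]
  8. access L: HIT. Next use of L: step 10. Cache: [L B]
  9. access D: MISS, evict B (next use: step 15). Cache: [L D]
  10. access L: HIT. Next use of L: step 11. Cache: [L D]
  11. access L: HIT. Next use of L: step 16. Cache: [L D]
  12. access D: HIT. Next use of D: step 17. Cache: [L D]
  13. access O: MISS, evict D (next use: step 17). Cache: [L O]
  14. access O: HIT. Next use of O: step 18. Cache: [L O]
  15. access B: MISS, evict O (next use: step 18). Cache: [L B]
  16. access L: HIT. Next use of L: never. Cache: [L B]
  17. access D: MISS, evict L (next use: never). Cache: [B D]
  18. access O: MISS, evict D (next use: never). Cache: [B O]
  19. access O: HIT. Next use of O: step 21. Cache: [B O]
  20. access B: HIT. Next use of B: never. Cache: [B O]
  21. access O: HIT. Next use of O: never. Cache: [B O]
Total: 13 hits, 8 misses, 6 evictions

Answer: 6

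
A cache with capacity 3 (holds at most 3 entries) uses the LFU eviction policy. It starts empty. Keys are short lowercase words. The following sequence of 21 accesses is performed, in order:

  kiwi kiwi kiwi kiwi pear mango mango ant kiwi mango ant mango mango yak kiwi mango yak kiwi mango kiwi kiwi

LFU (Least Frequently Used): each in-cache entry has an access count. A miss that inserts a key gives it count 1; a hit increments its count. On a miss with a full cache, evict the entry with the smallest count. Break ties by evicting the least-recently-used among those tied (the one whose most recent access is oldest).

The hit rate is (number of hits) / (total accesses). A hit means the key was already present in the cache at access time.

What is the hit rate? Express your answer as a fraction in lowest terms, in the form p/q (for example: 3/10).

Answer: 16/21

Derivation:
LFU simulation (capacity=3):
  1. access kiwi: MISS. Cache: [kiwi(c=1)]
  2. access kiwi: HIT, count now 2. Cache: [kiwi(c=2)]
  3. access kiwi: HIT, count now 3. Cache: [kiwi(c=3)]
  4. access kiwi: HIT, count now 4. Cache: [kiwi(c=4)]
  5. access pear: MISS. Cache: [pear(c=1) kiwi(c=4)]
  6. access mango: MISS. Cache: [pear(c=1) mango(c=1) kiwi(c=4)]
  7. access mango: HIT, count now 2. Cache: [pear(c=1) mango(c=2) kiwi(c=4)]
  8. access ant: MISS, evict pear(c=1). Cache: [ant(c=1) mango(c=2) kiwi(c=4)]
  9. access kiwi: HIT, count now 5. Cache: [ant(c=1) mango(c=2) kiwi(c=5)]
  10. access mango: HIT, count now 3. Cache: [ant(c=1) mango(c=3) kiwi(c=5)]
  11. access ant: HIT, count now 2. Cache: [ant(c=2) mango(c=3) kiwi(c=5)]
  12. access mango: HIT, count now 4. Cache: [ant(c=2) mango(c=4) kiwi(c=5)]
  13. access mango: HIT, count now 5. Cache: [ant(c=2) kiwi(c=5) mango(c=5)]
  14. access yak: MISS, evict ant(c=2). Cache: [yak(c=1) kiwi(c=5) mango(c=5)]
  15. access kiwi: HIT, count now 6. Cache: [yak(c=1) mango(c=5) kiwi(c=6)]
  16. access mango: HIT, count now 6. Cache: [yak(c=1) kiwi(c=6) mango(c=6)]
  17. access yak: HIT, count now 2. Cache: [yak(c=2) kiwi(c=6) mango(c=6)]
  18. access kiwi: HIT, count now 7. Cache: [yak(c=2) mango(c=6) kiwi(c=7)]
  19. access mango: HIT, count now 7. Cache: [yak(c=2) kiwi(c=7) mango(c=7)]
  20. access kiwi: HIT, count now 8. Cache: [yak(c=2) mango(c=7) kiwi(c=8)]
  21. access kiwi: HIT, count now 9. Cache: [yak(c=2) mango(c=7) kiwi(c=9)]
Total: 16 hits, 5 misses, 2 evictions

Hit rate = 16/21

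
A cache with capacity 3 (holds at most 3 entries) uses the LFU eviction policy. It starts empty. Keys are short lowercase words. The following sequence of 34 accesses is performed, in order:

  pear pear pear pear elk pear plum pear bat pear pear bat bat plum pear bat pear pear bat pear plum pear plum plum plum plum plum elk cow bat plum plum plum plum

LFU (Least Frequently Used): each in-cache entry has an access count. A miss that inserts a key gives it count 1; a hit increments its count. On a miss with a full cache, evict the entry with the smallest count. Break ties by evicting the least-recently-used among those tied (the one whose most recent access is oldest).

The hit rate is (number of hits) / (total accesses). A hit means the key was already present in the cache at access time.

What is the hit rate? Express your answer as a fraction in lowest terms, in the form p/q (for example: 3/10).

LFU simulation (capacity=3):
  1. access pear: MISS. Cache: [pear(c=1)]
  2. access pear: HIT, count now 2. Cache: [pear(c=2)]
  3. access pear: HIT, count now 3. Cache: [pear(c=3)]
  4. access pear: HIT, count now 4. Cache: [pear(c=4)]
  5. access elk: MISS. Cache: [elk(c=1) pear(c=4)]
  6. access pear: HIT, count now 5. Cache: [elk(c=1) pear(c=5)]
  7. access plum: MISS. Cache: [elk(c=1) plum(c=1) pear(c=5)]
  8. access pear: HIT, count now 6. Cache: [elk(c=1) plum(c=1) pear(c=6)]
  9. access bat: MISS, evict elk(c=1). Cache: [plum(c=1) bat(c=1) pear(c=6)]
  10. access pear: HIT, count now 7. Cache: [plum(c=1) bat(c=1) pear(c=7)]
  11. access pear: HIT, count now 8. Cache: [plum(c=1) bat(c=1) pear(c=8)]
  12. access bat: HIT, count now 2. Cache: [plum(c=1) bat(c=2) pear(c=8)]
  13. access bat: HIT, count now 3. Cache: [plum(c=1) bat(c=3) pear(c=8)]
  14. access plum: HIT, count now 2. Cache: [plum(c=2) bat(c=3) pear(c=8)]
  15. access pear: HIT, count now 9. Cache: [plum(c=2) bat(c=3) pear(c=9)]
  16. access bat: HIT, count now 4. Cache: [plum(c=2) bat(c=4) pear(c=9)]
  17. access pear: HIT, count now 10. Cache: [plum(c=2) bat(c=4) pear(c=10)]
  18. access pear: HIT, count now 11. Cache: [plum(c=2) bat(c=4) pear(c=11)]
  19. access bat: HIT, count now 5. Cache: [plum(c=2) bat(c=5) pear(c=11)]
  20. access pear: HIT, count now 12. Cache: [plum(c=2) bat(c=5) pear(c=12)]
  21. access plum: HIT, count now 3. Cache: [plum(c=3) bat(c=5) pear(c=12)]
  22. access pear: HIT, count now 13. Cache: [plum(c=3) bat(c=5) pear(c=13)]
  23. access plum: HIT, count now 4. Cache: [plum(c=4) bat(c=5) pear(c=13)]
  24. access plum: HIT, count now 5. Cache: [bat(c=5) plum(c=5) pear(c=13)]
  25. access plum: HIT, count now 6. Cache: [bat(c=5) plum(c=6) pear(c=13)]
  26. access plum: HIT, count now 7. Cache: [bat(c=5) plum(c=7) pear(c=13)]
  27. access plum: HIT, count now 8. Cache: [bat(c=5) plum(c=8) pear(c=13)]
  28. access elk: MISS, evict bat(c=5). Cache: [elk(c=1) plum(c=8) pear(c=13)]
  29. access cow: MISS, evict elk(c=1). Cache: [cow(c=1) plum(c=8) pear(c=13)]
  30. access bat: MISS, evict cow(c=1). Cache: [bat(c=1) plum(c=8) pear(c=13)]
  31. access plum: HIT, count now 9. Cache: [bat(c=1) plum(c=9) pear(c=13)]
  32. access plum: HIT, count now 10. Cache: [bat(c=1) plum(c=10) pear(c=13)]
  33. access plum: HIT, count now 11. Cache: [bat(c=1) plum(c=11) pear(c=13)]
  34. access plum: HIT, count now 12. Cache: [bat(c=1) plum(c=12) pear(c=13)]
Total: 27 hits, 7 misses, 4 evictions

Hit rate = 27/34

Answer: 27/34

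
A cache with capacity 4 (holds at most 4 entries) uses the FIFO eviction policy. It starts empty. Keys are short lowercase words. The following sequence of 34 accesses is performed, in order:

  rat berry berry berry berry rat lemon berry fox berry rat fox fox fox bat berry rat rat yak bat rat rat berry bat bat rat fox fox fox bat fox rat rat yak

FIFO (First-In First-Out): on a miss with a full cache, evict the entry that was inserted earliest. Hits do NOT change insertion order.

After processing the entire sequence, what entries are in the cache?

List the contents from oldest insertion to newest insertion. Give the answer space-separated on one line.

Answer: fox bat rat yak

Derivation:
FIFO simulation (capacity=4):
  1. access rat: MISS. Cache (old->new): [rat]
  2. access berry: MISS. Cache (old->new): [rat berry]
  3. access berry: HIT. Cache (old->new): [rat berry]
  4. access berry: HIT. Cache (old->new): [rat berry]
  5. access berry: HIT. Cache (old->new): [rat berry]
  6. access rat: HIT. Cache (old->new): [rat berry]
  7. access lemon: MISS. Cache (old->new): [rat berry lemon]
  8. access berry: HIT. Cache (old->new): [rat berry lemon]
  9. access fox: MISS. Cache (old->new): [rat berry lemon fox]
  10. access berry: HIT. Cache (old->new): [rat berry lemon fox]
  11. access rat: HIT. Cache (old->new): [rat berry lemon fox]
  12. access fox: HIT. Cache (old->new): [rat berry lemon fox]
  13. access fox: HIT. Cache (old->new): [rat berry lemon fox]
  14. access fox: HIT. Cache (old->new): [rat berry lemon fox]
  15. access bat: MISS, evict rat. Cache (old->new): [berry lemon fox bat]
  16. access berry: HIT. Cache (old->new): [berry lemon fox bat]
  17. access rat: MISS, evict berry. Cache (old->new): [lemon fox bat rat]
  18. access rat: HIT. Cache (old->new): [lemon fox bat rat]
  19. access yak: MISS, evict lemon. Cache (old->new): [fox bat rat yak]
  20. access bat: HIT. Cache (old->new): [fox bat rat yak]
  21. access rat: HIT. Cache (old->new): [fox bat rat yak]
  22. access rat: HIT. Cache (old->new): [fox bat rat yak]
  23. access berry: MISS, evict fox. Cache (old->new): [bat rat yak berry]
  24. access bat: HIT. Cache (old->new): [bat rat yak berry]
  25. access bat: HIT. Cache (old->new): [bat rat yak berry]
  26. access rat: HIT. Cache (old->new): [bat rat yak berry]
  27. access fox: MISS, evict bat. Cache (old->new): [rat yak berry fox]
  28. access fox: HIT. Cache (old->new): [rat yak berry fox]
  29. access fox: HIT. Cache (old->new): [rat yak berry fox]
  30. access bat: MISS, evict rat. Cache (old->new): [yak berry fox bat]
  31. access fox: HIT. Cache (old->new): [yak berry fox bat]
  32. access rat: MISS, evict yak. Cache (old->new): [berry fox bat rat]
  33. access rat: HIT. Cache (old->new): [berry fox bat rat]
  34. access yak: MISS, evict berry. Cache (old->new): [fox bat rat yak]
Total: 22 hits, 12 misses, 8 evictions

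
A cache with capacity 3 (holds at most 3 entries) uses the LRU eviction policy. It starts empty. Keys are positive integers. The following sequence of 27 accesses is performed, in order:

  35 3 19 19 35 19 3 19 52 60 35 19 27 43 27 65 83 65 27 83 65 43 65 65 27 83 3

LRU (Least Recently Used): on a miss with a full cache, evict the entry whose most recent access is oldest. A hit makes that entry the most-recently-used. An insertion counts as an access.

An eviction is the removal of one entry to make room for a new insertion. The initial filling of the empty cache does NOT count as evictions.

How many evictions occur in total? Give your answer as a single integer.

Answer: 12

Derivation:
LRU simulation (capacity=3):
  1. access 35: MISS. Cache (LRU->MRU): [35]
  2. access 3: MISS. Cache (LRU->MRU): [35 3]
  3. access 19: MISS. Cache (LRU->MRU): [35 3 19]
  4. access 19: HIT. Cache (LRU->MRU): [35 3 19]
  5. access 35: HIT. Cache (LRU->MRU): [3 19 35]
  6. access 19: HIT. Cache (LRU->MRU): [3 35 19]
  7. access 3: HIT. Cache (LRU->MRU): [35 19 3]
  8. access 19: HIT. Cache (LRU->MRU): [35 3 19]
  9. access 52: MISS, evict 35. Cache (LRU->MRU): [3 19 52]
  10. access 60: MISS, evict 3. Cache (LRU->MRU): [19 52 60]
  11. access 35: MISS, evict 19. Cache (LRU->MRU): [52 60 35]
  12. access 19: MISS, evict 52. Cache (LRU->MRU): [60 35 19]
  13. access 27: MISS, evict 60. Cache (LRU->MRU): [35 19 27]
  14. access 43: MISS, evict 35. Cache (LRU->MRU): [19 27 43]
  15. access 27: HIT. Cache (LRU->MRU): [19 43 27]
  16. access 65: MISS, evict 19. Cache (LRU->MRU): [43 27 65]
  17. access 83: MISS, evict 43. Cache (LRU->MRU): [27 65 83]
  18. access 65: HIT. Cache (LRU->MRU): [27 83 65]
  19. access 27: HIT. Cache (LRU->MRU): [83 65 27]
  20. access 83: HIT. Cache (LRU->MRU): [65 27 83]
  21. access 65: HIT. Cache (LRU->MRU): [27 83 65]
  22. access 43: MISS, evict 27. Cache (LRU->MRU): [83 65 43]
  23. access 65: HIT. Cache (LRU->MRU): [83 43 65]
  24. access 65: HIT. Cache (LRU->MRU): [83 43 65]
  25. access 27: MISS, evict 83. Cache (LRU->MRU): [43 65 27]
  26. access 83: MISS, evict 43. Cache (LRU->MRU): [65 27 83]
  27. access 3: MISS, evict 65. Cache (LRU->MRU): [27 83 3]
Total: 12 hits, 15 misses, 12 evictions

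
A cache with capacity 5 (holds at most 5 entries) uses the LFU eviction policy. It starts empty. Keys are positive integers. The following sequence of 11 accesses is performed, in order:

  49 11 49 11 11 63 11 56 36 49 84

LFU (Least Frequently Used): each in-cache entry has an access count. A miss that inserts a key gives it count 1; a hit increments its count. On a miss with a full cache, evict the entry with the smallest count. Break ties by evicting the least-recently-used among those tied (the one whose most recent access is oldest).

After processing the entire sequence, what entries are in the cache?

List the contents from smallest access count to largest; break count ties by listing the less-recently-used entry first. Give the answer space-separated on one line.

LFU simulation (capacity=5):
  1. access 49: MISS. Cache: [49(c=1)]
  2. access 11: MISS. Cache: [49(c=1) 11(c=1)]
  3. access 49: HIT, count now 2. Cache: [11(c=1) 49(c=2)]
  4. access 11: HIT, count now 2. Cache: [49(c=2) 11(c=2)]
  5. access 11: HIT, count now 3. Cache: [49(c=2) 11(c=3)]
  6. access 63: MISS. Cache: [63(c=1) 49(c=2) 11(c=3)]
  7. access 11: HIT, count now 4. Cache: [63(c=1) 49(c=2) 11(c=4)]
  8. access 56: MISS. Cache: [63(c=1) 56(c=1) 49(c=2) 11(c=4)]
  9. access 36: MISS. Cache: [63(c=1) 56(c=1) 36(c=1) 49(c=2) 11(c=4)]
  10. access 49: HIT, count now 3. Cache: [63(c=1) 56(c=1) 36(c=1) 49(c=3) 11(c=4)]
  11. access 84: MISS, evict 63(c=1). Cache: [56(c=1) 36(c=1) 84(c=1) 49(c=3) 11(c=4)]
Total: 5 hits, 6 misses, 1 evictions

Answer: 56 36 84 49 11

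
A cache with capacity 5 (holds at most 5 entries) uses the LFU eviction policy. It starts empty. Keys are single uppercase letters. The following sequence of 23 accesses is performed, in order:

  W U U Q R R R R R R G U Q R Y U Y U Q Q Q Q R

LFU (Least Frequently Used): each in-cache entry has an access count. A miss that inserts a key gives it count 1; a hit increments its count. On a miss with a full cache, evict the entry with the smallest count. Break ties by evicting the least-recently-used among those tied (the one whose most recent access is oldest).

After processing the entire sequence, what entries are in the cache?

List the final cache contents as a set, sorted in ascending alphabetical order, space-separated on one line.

LFU simulation (capacity=5):
  1. access W: MISS. Cache: [W(c=1)]
  2. access U: MISS. Cache: [W(c=1) U(c=1)]
  3. access U: HIT, count now 2. Cache: [W(c=1) U(c=2)]
  4. access Q: MISS. Cache: [W(c=1) Q(c=1) U(c=2)]
  5. access R: MISS. Cache: [W(c=1) Q(c=1) R(c=1) U(c=2)]
  6. access R: HIT, count now 2. Cache: [W(c=1) Q(c=1) U(c=2) R(c=2)]
  7. access R: HIT, count now 3. Cache: [W(c=1) Q(c=1) U(c=2) R(c=3)]
  8. access R: HIT, count now 4. Cache: [W(c=1) Q(c=1) U(c=2) R(c=4)]
  9. access R: HIT, count now 5. Cache: [W(c=1) Q(c=1) U(c=2) R(c=5)]
  10. access R: HIT, count now 6. Cache: [W(c=1) Q(c=1) U(c=2) R(c=6)]
  11. access G: MISS. Cache: [W(c=1) Q(c=1) G(c=1) U(c=2) R(c=6)]
  12. access U: HIT, count now 3. Cache: [W(c=1) Q(c=1) G(c=1) U(c=3) R(c=6)]
  13. access Q: HIT, count now 2. Cache: [W(c=1) G(c=1) Q(c=2) U(c=3) R(c=6)]
  14. access R: HIT, count now 7. Cache: [W(c=1) G(c=1) Q(c=2) U(c=3) R(c=7)]
  15. access Y: MISS, evict W(c=1). Cache: [G(c=1) Y(c=1) Q(c=2) U(c=3) R(c=7)]
  16. access U: HIT, count now 4. Cache: [G(c=1) Y(c=1) Q(c=2) U(c=4) R(c=7)]
  17. access Y: HIT, count now 2. Cache: [G(c=1) Q(c=2) Y(c=2) U(c=4) R(c=7)]
  18. access U: HIT, count now 5. Cache: [G(c=1) Q(c=2) Y(c=2) U(c=5) R(c=7)]
  19. access Q: HIT, count now 3. Cache: [G(c=1) Y(c=2) Q(c=3) U(c=5) R(c=7)]
  20. access Q: HIT, count now 4. Cache: [G(c=1) Y(c=2) Q(c=4) U(c=5) R(c=7)]
  21. access Q: HIT, count now 5. Cache: [G(c=1) Y(c=2) U(c=5) Q(c=5) R(c=7)]
  22. access Q: HIT, count now 6. Cache: [G(c=1) Y(c=2) U(c=5) Q(c=6) R(c=7)]
  23. access R: HIT, count now 8. Cache: [G(c=1) Y(c=2) U(c=5) Q(c=6) R(c=8)]
Total: 17 hits, 6 misses, 1 evictions

Answer: G Q R U Y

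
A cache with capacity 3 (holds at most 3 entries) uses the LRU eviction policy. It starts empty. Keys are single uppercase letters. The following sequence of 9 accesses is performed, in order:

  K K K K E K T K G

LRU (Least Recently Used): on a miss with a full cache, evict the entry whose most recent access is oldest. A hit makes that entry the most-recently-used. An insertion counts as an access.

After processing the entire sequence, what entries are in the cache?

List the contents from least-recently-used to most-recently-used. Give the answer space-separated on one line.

LRU simulation (capacity=3):
  1. access K: MISS. Cache (LRU->MRU): [K]
  2. access K: HIT. Cache (LRU->MRU): [K]
  3. access K: HIT. Cache (LRU->MRU): [K]
  4. access K: HIT. Cache (LRU->MRU): [K]
  5. access E: MISS. Cache (LRU->MRU): [K E]
  6. access K: HIT. Cache (LRU->MRU): [E K]
  7. access T: MISS. Cache (LRU->MRU): [E K T]
  8. access K: HIT. Cache (LRU->MRU): [E T K]
  9. access G: MISS, evict E. Cache (LRU->MRU): [T K G]
Total: 5 hits, 4 misses, 1 evictions

Answer: T K G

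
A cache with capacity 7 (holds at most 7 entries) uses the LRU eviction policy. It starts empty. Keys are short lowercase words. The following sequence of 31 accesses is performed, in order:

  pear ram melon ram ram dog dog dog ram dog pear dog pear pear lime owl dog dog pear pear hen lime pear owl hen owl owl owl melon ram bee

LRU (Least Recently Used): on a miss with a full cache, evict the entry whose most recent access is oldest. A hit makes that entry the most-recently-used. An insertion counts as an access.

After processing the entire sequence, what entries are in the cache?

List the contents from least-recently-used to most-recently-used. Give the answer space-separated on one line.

LRU simulation (capacity=7):
  1. access pear: MISS. Cache (LRU->MRU): [pear]
  2. access ram: MISS. Cache (LRU->MRU): [pear ram]
  3. access melon: MISS. Cache (LRU->MRU): [pear ram melon]
  4. access ram: HIT. Cache (LRU->MRU): [pear melon ram]
  5. access ram: HIT. Cache (LRU->MRU): [pear melon ram]
  6. access dog: MISS. Cache (LRU->MRU): [pear melon ram dog]
  7. access dog: HIT. Cache (LRU->MRU): [pear melon ram dog]
  8. access dog: HIT. Cache (LRU->MRU): [pear melon ram dog]
  9. access ram: HIT. Cache (LRU->MRU): [pear melon dog ram]
  10. access dog: HIT. Cache (LRU->MRU): [pear melon ram dog]
  11. access pear: HIT. Cache (LRU->MRU): [melon ram dog pear]
  12. access dog: HIT. Cache (LRU->MRU): [melon ram pear dog]
  13. access pear: HIT. Cache (LRU->MRU): [melon ram dog pear]
  14. access pear: HIT. Cache (LRU->MRU): [melon ram dog pear]
  15. access lime: MISS. Cache (LRU->MRU): [melon ram dog pear lime]
  16. access owl: MISS. Cache (LRU->MRU): [melon ram dog pear lime owl]
  17. access dog: HIT. Cache (LRU->MRU): [melon ram pear lime owl dog]
  18. access dog: HIT. Cache (LRU->MRU): [melon ram pear lime owl dog]
  19. access pear: HIT. Cache (LRU->MRU): [melon ram lime owl dog pear]
  20. access pear: HIT. Cache (LRU->MRU): [melon ram lime owl dog pear]
  21. access hen: MISS. Cache (LRU->MRU): [melon ram lime owl dog pear hen]
  22. access lime: HIT. Cache (LRU->MRU): [melon ram owl dog pear hen lime]
  23. access pear: HIT. Cache (LRU->MRU): [melon ram owl dog hen lime pear]
  24. access owl: HIT. Cache (LRU->MRU): [melon ram dog hen lime pear owl]
  25. access hen: HIT. Cache (LRU->MRU): [melon ram dog lime pear owl hen]
  26. access owl: HIT. Cache (LRU->MRU): [melon ram dog lime pear hen owl]
  27. access owl: HIT. Cache (LRU->MRU): [melon ram dog lime pear hen owl]
  28. access owl: HIT. Cache (LRU->MRU): [melon ram dog lime pear hen owl]
  29. access melon: HIT. Cache (LRU->MRU): [ram dog lime pear hen owl melon]
  30. access ram: HIT. Cache (LRU->MRU): [dog lime pear hen owl melon ram]
  31. access bee: MISS, evict dog. Cache (LRU->MRU): [lime pear hen owl melon ram bee]
Total: 23 hits, 8 misses, 1 evictions

Answer: lime pear hen owl melon ram bee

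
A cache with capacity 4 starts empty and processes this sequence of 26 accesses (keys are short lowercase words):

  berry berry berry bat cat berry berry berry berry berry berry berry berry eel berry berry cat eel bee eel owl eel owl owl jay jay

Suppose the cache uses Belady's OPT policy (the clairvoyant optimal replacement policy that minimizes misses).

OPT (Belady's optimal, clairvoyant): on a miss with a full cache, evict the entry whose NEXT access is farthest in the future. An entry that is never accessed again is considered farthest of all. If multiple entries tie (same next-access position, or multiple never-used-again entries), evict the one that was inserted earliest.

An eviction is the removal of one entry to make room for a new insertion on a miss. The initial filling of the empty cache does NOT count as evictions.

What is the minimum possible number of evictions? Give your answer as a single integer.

OPT (Belady) simulation (capacity=4):
  1. access berry: MISS. Cache: [berry]
  2. access berry: HIT. Next use of berry: step 3. Cache: [berry]
  3. access berry: HIT. Next use of berry: step 6. Cache: [berry]
  4. access bat: MISS. Cache: [berry bat]
  5. access cat: MISS. Cache: [berry bat cat]
  6. access berry: HIT. Next use of berry: step 7. Cache: [berry bat cat]
  7. access berry: HIT. Next use of berry: step 8. Cache: [berry bat cat]
  8. access berry: HIT. Next use of berry: step 9. Cache: [berry bat cat]
  9. access berry: HIT. Next use of berry: step 10. Cache: [berry bat cat]
  10. access berry: HIT. Next use of berry: step 11. Cache: [berry bat cat]
  11. access berry: HIT. Next use of berry: step 12. Cache: [berry bat cat]
  12. access berry: HIT. Next use of berry: step 13. Cache: [berry bat cat]
  13. access berry: HIT. Next use of berry: step 15. Cache: [berry bat cat]
  14. access eel: MISS. Cache: [berry bat cat eel]
  15. access berry: HIT. Next use of berry: step 16. Cache: [berry bat cat eel]
  16. access berry: HIT. Next use of berry: never. Cache: [berry bat cat eel]
  17. access cat: HIT. Next use of cat: never. Cache: [berry bat cat eel]
  18. access eel: HIT. Next use of eel: step 20. Cache: [berry bat cat eel]
  19. access bee: MISS, evict berry (next use: never). Cache: [bat cat eel bee]
  20. access eel: HIT. Next use of eel: step 22. Cache: [bat cat eel bee]
  21. access owl: MISS, evict bat (next use: never). Cache: [cat eel bee owl]
  22. access eel: HIT. Next use of eel: never. Cache: [cat eel bee owl]
  23. access owl: HIT. Next use of owl: step 24. Cache: [cat eel bee owl]
  24. access owl: HIT. Next use of owl: never. Cache: [cat eel bee owl]
  25. access jay: MISS, evict cat (next use: never). Cache: [eel bee owl jay]
  26. access jay: HIT. Next use of jay: never. Cache: [eel bee owl jay]
Total: 19 hits, 7 misses, 3 evictions

Answer: 3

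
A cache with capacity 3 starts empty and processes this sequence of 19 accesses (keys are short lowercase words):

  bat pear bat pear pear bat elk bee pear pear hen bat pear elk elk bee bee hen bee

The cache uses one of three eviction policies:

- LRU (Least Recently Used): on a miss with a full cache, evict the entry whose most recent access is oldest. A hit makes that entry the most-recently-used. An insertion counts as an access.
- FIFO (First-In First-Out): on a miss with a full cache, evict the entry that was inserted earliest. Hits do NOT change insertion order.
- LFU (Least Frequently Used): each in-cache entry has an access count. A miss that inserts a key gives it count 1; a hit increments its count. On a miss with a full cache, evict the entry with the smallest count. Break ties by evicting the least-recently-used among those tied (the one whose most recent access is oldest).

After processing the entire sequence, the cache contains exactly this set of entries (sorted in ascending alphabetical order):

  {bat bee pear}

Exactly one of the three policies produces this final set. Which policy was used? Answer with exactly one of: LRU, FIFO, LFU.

Simulating under each policy and comparing final sets:
  LRU: final set = {bee elk hen} -> differs
  FIFO: final set = {bee elk hen} -> differs
  LFU: final set = {bat bee pear} -> MATCHES target
Only LFU produces the target set.

Answer: LFU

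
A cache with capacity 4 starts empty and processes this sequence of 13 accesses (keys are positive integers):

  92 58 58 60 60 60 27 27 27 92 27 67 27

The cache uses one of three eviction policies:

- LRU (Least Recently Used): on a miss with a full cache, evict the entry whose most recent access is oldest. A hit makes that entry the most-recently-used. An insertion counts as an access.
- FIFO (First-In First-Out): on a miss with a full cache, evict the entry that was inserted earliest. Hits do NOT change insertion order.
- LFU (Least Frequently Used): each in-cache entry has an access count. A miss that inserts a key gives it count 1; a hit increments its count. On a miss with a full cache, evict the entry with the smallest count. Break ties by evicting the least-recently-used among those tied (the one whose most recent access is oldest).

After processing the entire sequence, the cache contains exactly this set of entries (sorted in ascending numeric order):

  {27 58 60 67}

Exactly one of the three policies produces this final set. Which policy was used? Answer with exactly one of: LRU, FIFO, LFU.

Answer: FIFO

Derivation:
Simulating under each policy and comparing final sets:
  LRU: final set = {27 60 67 92} -> differs
  FIFO: final set = {27 58 60 67} -> MATCHES target
  LFU: final set = {27 60 67 92} -> differs
Only FIFO produces the target set.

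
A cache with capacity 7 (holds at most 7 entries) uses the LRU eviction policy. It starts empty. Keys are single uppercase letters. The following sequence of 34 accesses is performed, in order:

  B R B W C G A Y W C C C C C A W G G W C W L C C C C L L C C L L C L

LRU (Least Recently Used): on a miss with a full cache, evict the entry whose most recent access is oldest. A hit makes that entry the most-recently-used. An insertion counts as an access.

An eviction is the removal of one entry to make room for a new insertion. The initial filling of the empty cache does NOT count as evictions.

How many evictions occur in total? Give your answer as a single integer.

Answer: 1

Derivation:
LRU simulation (capacity=7):
  1. access B: MISS. Cache (LRU->MRU): [B]
  2. access R: MISS. Cache (LRU->MRU): [B R]
  3. access B: HIT. Cache (LRU->MRU): [R B]
  4. access W: MISS. Cache (LRU->MRU): [R B W]
  5. access C: MISS. Cache (LRU->MRU): [R B W C]
  6. access G: MISS. Cache (LRU->MRU): [R B W C G]
  7. access A: MISS. Cache (LRU->MRU): [R B W C G A]
  8. access Y: MISS. Cache (LRU->MRU): [R B W C G A Y]
  9. access W: HIT. Cache (LRU->MRU): [R B C G A Y W]
  10. access C: HIT. Cache (LRU->MRU): [R B G A Y W C]
  11. access C: HIT. Cache (LRU->MRU): [R B G A Y W C]
  12. access C: HIT. Cache (LRU->MRU): [R B G A Y W C]
  13. access C: HIT. Cache (LRU->MRU): [R B G A Y W C]
  14. access C: HIT. Cache (LRU->MRU): [R B G A Y W C]
  15. access A: HIT. Cache (LRU->MRU): [R B G Y W C A]
  16. access W: HIT. Cache (LRU->MRU): [R B G Y C A W]
  17. access G: HIT. Cache (LRU->MRU): [R B Y C A W G]
  18. access G: HIT. Cache (LRU->MRU): [R B Y C A W G]
  19. access W: HIT. Cache (LRU->MRU): [R B Y C A G W]
  20. access C: HIT. Cache (LRU->MRU): [R B Y A G W C]
  21. access W: HIT. Cache (LRU->MRU): [R B Y A G C W]
  22. access L: MISS, evict R. Cache (LRU->MRU): [B Y A G C W L]
  23. access C: HIT. Cache (LRU->MRU): [B Y A G W L C]
  24. access C: HIT. Cache (LRU->MRU): [B Y A G W L C]
  25. access C: HIT. Cache (LRU->MRU): [B Y A G W L C]
  26. access C: HIT. Cache (LRU->MRU): [B Y A G W L C]
  27. access L: HIT. Cache (LRU->MRU): [B Y A G W C L]
  28. access L: HIT. Cache (LRU->MRU): [B Y A G W C L]
  29. access C: HIT. Cache (LRU->MRU): [B Y A G W L C]
  30. access C: HIT. Cache (LRU->MRU): [B Y A G W L C]
  31. access L: HIT. Cache (LRU->MRU): [B Y A G W C L]
  32. access L: HIT. Cache (LRU->MRU): [B Y A G W C L]
  33. access C: HIT. Cache (LRU->MRU): [B Y A G W L C]
  34. access L: HIT. Cache (LRU->MRU): [B Y A G W C L]
Total: 26 hits, 8 misses, 1 evictions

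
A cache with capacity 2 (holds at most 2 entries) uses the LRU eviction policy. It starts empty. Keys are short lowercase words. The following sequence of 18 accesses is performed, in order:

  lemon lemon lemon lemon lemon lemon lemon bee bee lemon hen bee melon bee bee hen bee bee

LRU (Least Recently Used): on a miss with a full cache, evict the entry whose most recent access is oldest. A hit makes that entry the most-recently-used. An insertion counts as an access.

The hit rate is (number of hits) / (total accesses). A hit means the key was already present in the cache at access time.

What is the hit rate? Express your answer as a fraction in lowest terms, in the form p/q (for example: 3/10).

LRU simulation (capacity=2):
  1. access lemon: MISS. Cache (LRU->MRU): [lemon]
  2. access lemon: HIT. Cache (LRU->MRU): [lemon]
  3. access lemon: HIT. Cache (LRU->MRU): [lemon]
  4. access lemon: HIT. Cache (LRU->MRU): [lemon]
  5. access lemon: HIT. Cache (LRU->MRU): [lemon]
  6. access lemon: HIT. Cache (LRU->MRU): [lemon]
  7. access lemon: HIT. Cache (LRU->MRU): [lemon]
  8. access bee: MISS. Cache (LRU->MRU): [lemon bee]
  9. access bee: HIT. Cache (LRU->MRU): [lemon bee]
  10. access lemon: HIT. Cache (LRU->MRU): [bee lemon]
  11. access hen: MISS, evict bee. Cache (LRU->MRU): [lemon hen]
  12. access bee: MISS, evict lemon. Cache (LRU->MRU): [hen bee]
  13. access melon: MISS, evict hen. Cache (LRU->MRU): [bee melon]
  14. access bee: HIT. Cache (LRU->MRU): [melon bee]
  15. access bee: HIT. Cache (LRU->MRU): [melon bee]
  16. access hen: MISS, evict melon. Cache (LRU->MRU): [bee hen]
  17. access bee: HIT. Cache (LRU->MRU): [hen bee]
  18. access bee: HIT. Cache (LRU->MRU): [hen bee]
Total: 12 hits, 6 misses, 4 evictions

Hit rate = 12/18 = 2/3

Answer: 2/3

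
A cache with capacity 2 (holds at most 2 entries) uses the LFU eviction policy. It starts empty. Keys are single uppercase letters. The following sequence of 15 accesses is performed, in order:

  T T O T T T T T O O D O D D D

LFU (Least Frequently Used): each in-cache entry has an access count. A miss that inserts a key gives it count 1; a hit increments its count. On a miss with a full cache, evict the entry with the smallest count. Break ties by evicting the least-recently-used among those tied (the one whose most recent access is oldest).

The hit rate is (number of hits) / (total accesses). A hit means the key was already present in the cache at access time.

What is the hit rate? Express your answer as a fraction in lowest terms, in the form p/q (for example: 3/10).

LFU simulation (capacity=2):
  1. access T: MISS. Cache: [T(c=1)]
  2. access T: HIT, count now 2. Cache: [T(c=2)]
  3. access O: MISS. Cache: [O(c=1) T(c=2)]
  4. access T: HIT, count now 3. Cache: [O(c=1) T(c=3)]
  5. access T: HIT, count now 4. Cache: [O(c=1) T(c=4)]
  6. access T: HIT, count now 5. Cache: [O(c=1) T(c=5)]
  7. access T: HIT, count now 6. Cache: [O(c=1) T(c=6)]
  8. access T: HIT, count now 7. Cache: [O(c=1) T(c=7)]
  9. access O: HIT, count now 2. Cache: [O(c=2) T(c=7)]
  10. access O: HIT, count now 3. Cache: [O(c=3) T(c=7)]
  11. access D: MISS, evict O(c=3). Cache: [D(c=1) T(c=7)]
  12. access O: MISS, evict D(c=1). Cache: [O(c=1) T(c=7)]
  13. access D: MISS, evict O(c=1). Cache: [D(c=1) T(c=7)]
  14. access D: HIT, count now 2. Cache: [D(c=2) T(c=7)]
  15. access D: HIT, count now 3. Cache: [D(c=3) T(c=7)]
Total: 10 hits, 5 misses, 3 evictions

Hit rate = 10/15 = 2/3

Answer: 2/3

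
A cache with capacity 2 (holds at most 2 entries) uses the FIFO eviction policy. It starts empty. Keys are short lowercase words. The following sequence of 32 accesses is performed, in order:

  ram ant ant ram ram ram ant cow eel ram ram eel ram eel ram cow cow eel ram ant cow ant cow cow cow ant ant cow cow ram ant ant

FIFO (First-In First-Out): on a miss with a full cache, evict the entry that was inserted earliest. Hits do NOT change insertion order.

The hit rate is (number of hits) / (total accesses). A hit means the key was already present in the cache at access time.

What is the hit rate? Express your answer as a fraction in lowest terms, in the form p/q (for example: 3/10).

FIFO simulation (capacity=2):
  1. access ram: MISS. Cache (old->new): [ram]
  2. access ant: MISS. Cache (old->new): [ram ant]
  3. access ant: HIT. Cache (old->new): [ram ant]
  4. access ram: HIT. Cache (old->new): [ram ant]
  5. access ram: HIT. Cache (old->new): [ram ant]
  6. access ram: HIT. Cache (old->new): [ram ant]
  7. access ant: HIT. Cache (old->new): [ram ant]
  8. access cow: MISS, evict ram. Cache (old->new): [ant cow]
  9. access eel: MISS, evict ant. Cache (old->new): [cow eel]
  10. access ram: MISS, evict cow. Cache (old->new): [eel ram]
  11. access ram: HIT. Cache (old->new): [eel ram]
  12. access eel: HIT. Cache (old->new): [eel ram]
  13. access ram: HIT. Cache (old->new): [eel ram]
  14. access eel: HIT. Cache (old->new): [eel ram]
  15. access ram: HIT. Cache (old->new): [eel ram]
  16. access cow: MISS, evict eel. Cache (old->new): [ram cow]
  17. access cow: HIT. Cache (old->new): [ram cow]
  18. access eel: MISS, evict ram. Cache (old->new): [cow eel]
  19. access ram: MISS, evict cow. Cache (old->new): [eel ram]
  20. access ant: MISS, evict eel. Cache (old->new): [ram ant]
  21. access cow: MISS, evict ram. Cache (old->new): [ant cow]
  22. access ant: HIT. Cache (old->new): [ant cow]
  23. access cow: HIT. Cache (old->new): [ant cow]
  24. access cow: HIT. Cache (old->new): [ant cow]
  25. access cow: HIT. Cache (old->new): [ant cow]
  26. access ant: HIT. Cache (old->new): [ant cow]
  27. access ant: HIT. Cache (old->new): [ant cow]
  28. access cow: HIT. Cache (old->new): [ant cow]
  29. access cow: HIT. Cache (old->new): [ant cow]
  30. access ram: MISS, evict ant. Cache (old->new): [cow ram]
  31. access ant: MISS, evict cow. Cache (old->new): [ram ant]
  32. access ant: HIT. Cache (old->new): [ram ant]
Total: 20 hits, 12 misses, 10 evictions

Hit rate = 20/32 = 5/8

Answer: 5/8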